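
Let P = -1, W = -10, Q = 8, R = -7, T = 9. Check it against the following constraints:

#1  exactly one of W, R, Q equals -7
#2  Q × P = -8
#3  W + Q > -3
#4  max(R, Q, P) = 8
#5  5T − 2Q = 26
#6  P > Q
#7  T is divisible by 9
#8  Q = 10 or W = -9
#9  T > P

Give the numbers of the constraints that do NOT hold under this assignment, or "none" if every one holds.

#1 W=-10, R=-7, Q=8; 1 of them equals -7 — satisfied.
#2 Q × P = 8 × (-1) = -8 — satisfied.
#3 W + Q = -10 + 8 = -2; -2 > -3 — satisfied.
#4 max(-7, 8, -1) = 8 — satisfied.
#5 5T − 2Q = 5(9) − 2(8) = 29, not 26 — violated.
#6 P = -1, Q = 8; -1 ≤ 8 (want >) — violated.
#7 9 / 9 = 1, so 9 divides 9 — satisfied.
#8 Q = 8 ≠ 10 and W = -10 ≠ -9; both disjuncts false — violated.
#9 T = 9, P = -1; 9 > -1 — satisfied.

Constraints 5, 6, and 8 do not hold.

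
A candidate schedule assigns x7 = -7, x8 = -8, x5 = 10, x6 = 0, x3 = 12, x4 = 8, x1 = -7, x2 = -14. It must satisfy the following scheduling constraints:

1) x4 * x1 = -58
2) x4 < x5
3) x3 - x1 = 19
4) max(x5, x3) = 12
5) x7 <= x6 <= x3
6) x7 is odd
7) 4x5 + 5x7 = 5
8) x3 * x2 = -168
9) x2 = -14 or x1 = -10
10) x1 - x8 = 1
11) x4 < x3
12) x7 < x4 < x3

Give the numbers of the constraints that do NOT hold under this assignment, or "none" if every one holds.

No — constraint 1 is not satisfied.

1) x4 * x1 = 8 * (-7) = -56, not -58  ✘
2) x4 = 8, x5 = 10; 8 < 10  ✔
3) x3 - x1 = 12 - (-7) = 19  ✔
4) max(10, 12) = 12  ✔
5) values -7 <= 0 <= 12  ✔
6) x7 = -7 is odd  ✔
7) 4x5 + 5x7 = 4(10) + 5(-7) = 5  ✔
8) x3 * x2 = 12 * (-14) = -168  ✔
9) x2 = -14 = -14 (first disjunct)  ✔
10) x1 - x8 = -7 - (-8) = 1  ✔
11) x4 = 8, x3 = 12; 8 < 12  ✔
12) values -7 < 8 < 12  ✔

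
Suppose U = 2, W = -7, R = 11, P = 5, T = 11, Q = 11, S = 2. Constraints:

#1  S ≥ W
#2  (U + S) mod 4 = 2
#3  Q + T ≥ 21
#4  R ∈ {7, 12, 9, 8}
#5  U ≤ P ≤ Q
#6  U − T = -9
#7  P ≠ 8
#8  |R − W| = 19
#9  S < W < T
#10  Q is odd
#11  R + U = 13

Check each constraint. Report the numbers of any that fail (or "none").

#1 S = 2, W = -7; 2 ≥ -7 — OK.
#2 U + S = 4; 4 mod 4 = 0, not 2 — violated.
#3 Q + T = 11 + 11 = 22; 22 ≥ 21 — OK.
#4 R = 11 is not in {7, 12, 9, 8} — violated.
#5 values 2 ≤ 5 ≤ 11 — OK.
#6 U − T = 2 − 11 = -9 — OK.
#7 P = 5, and 5 ≠ 8 — OK.
#8 |11 − (-7)| = 18, not 19 — violated.
#9 values 2, -7, 11; S = 2 is not < W = -7 — violated.
#10 Q = 11 is odd — OK.
#11 R + U = 11 + 2 = 13 — OK.

No — constraints 2, 4, 8, 9 are not satisfied.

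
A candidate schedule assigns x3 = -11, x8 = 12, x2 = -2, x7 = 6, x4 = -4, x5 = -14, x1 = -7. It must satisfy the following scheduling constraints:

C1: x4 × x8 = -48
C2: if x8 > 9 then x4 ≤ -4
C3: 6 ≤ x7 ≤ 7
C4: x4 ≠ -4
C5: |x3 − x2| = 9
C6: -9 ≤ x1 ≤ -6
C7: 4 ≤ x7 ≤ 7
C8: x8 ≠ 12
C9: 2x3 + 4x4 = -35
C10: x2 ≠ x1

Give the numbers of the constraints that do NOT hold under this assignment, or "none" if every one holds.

C1: x4 × x8 = -4 × 12 = -48 — satisfied.
C2: x8 = 12 > 9, so we need x4 ≤ -4; x4 = -4 ≤ -4 — satisfied.
C3: x7 = 6 lies in [6, 7] — satisfied.
C4: x4 = -4, but -4 is required to differ — violated.
C5: |-11 − (-2)| = 9 — satisfied.
C6: x1 = -7 lies in [-9, -6] — satisfied.
C7: x7 = 6 lies in [4, 7] — satisfied.
C8: x8 = 12, but 12 is required to differ — violated.
C9: 2x3 + 4x4 = 2(-11) + 4(-4) = -38, not -35 — violated.
C10: x2 = -2, x1 = -7; distinct — satisfied.

No — constraints 4, 8, and 9 are not satisfied.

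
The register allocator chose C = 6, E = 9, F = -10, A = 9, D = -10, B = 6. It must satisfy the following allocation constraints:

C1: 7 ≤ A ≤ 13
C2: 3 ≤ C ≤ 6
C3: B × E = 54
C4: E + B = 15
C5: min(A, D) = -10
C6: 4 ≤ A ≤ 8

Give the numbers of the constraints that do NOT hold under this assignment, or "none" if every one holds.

Constraint 6 is violated.

C1: A = 9 lies in [7, 13]  OK
C2: C = 6 lies in [3, 6]  OK
C3: B × E = 6 × 9 = 54  OK
C4: E + B = 9 + 6 = 15  OK
C5: min(9, -10) = -10  OK
C6: A = 9 is outside [4, 8]  FAIL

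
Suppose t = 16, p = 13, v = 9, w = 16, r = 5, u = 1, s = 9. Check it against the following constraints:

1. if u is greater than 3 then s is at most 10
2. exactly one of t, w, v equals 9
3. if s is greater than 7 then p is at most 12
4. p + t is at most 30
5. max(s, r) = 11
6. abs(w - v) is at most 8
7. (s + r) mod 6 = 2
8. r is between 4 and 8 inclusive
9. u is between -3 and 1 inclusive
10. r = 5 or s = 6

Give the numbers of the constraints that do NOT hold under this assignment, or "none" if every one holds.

Constraints 3 and 5 do not hold.

1. u = 1, not > 3; antecedent false, conditional vacuously true  holds
2. t=16, w=16, v=9; 1 of them equals 9  holds
3. s = 9 > 7, so we need p ≤ 12; but p = 13 > 12  fails
4. p + t = 13 + 16 = 29; 29 ≤ 30  holds
5. max(9, 5) = 9, not 11  fails
6. abs(16 - 9) = 7; 7 ≤ 8  holds
7. s + r = 14; 14 mod 6 = 2  holds
8. r = 5 lies in [4, 8]  holds
9. u = 1 lies in [-3, 1]  holds
10. r = 5 = 5 (first disjunct)  holds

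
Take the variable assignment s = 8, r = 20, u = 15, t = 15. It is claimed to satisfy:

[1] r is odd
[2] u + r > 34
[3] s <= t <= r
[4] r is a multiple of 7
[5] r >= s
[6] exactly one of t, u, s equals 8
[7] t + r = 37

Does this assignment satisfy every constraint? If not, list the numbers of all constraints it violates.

[1] r = 20 is even  fails
[2] u + r = 15 + 20 = 35; 35 > 34  holds
[3] values 8 <= 15 <= 20  holds
[4] 20 = 7*2 + 6, so 7 does not divide 20  fails
[5] r = 20, s = 8; 20 ≥ 8  holds
[6] t=15, u=15, s=8; 1 of them equals 8  holds
[7] t + r = 15 + 20 = 35, not 37  fails

The assignment fails constraints 1, 4, 7.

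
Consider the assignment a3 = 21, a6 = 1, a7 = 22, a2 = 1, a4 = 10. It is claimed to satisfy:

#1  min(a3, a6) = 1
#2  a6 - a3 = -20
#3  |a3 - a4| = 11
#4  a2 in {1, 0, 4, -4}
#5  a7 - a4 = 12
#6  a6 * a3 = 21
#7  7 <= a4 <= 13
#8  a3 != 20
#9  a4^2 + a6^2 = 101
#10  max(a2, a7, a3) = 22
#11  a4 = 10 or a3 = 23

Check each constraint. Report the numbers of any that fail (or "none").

All constraints are satisfied.

#1 min(21, 1) = 1 — OK.
#2 a6 - a3 = 1 - 21 = -20 — OK.
#3 |21 - 10| = 11 — OK.
#4 a2 = 1 is in {1, 0, 4, -4} — OK.
#5 a7 - a4 = 22 - 10 = 12 — OK.
#6 a6 * a3 = 1 * 21 = 21 — OK.
#7 a4 = 10 lies in [7, 13] — OK.
#8 a3 = 21, and 21 ≠ 20 — OK.
#9 a4^2 + a6^2 = 10^2 + 1^2 = 100 + 1 = 101 — OK.
#10 max(1, 22, 21) = 22 — OK.
#11 a4 = 10 = 10 (first disjunct) — OK.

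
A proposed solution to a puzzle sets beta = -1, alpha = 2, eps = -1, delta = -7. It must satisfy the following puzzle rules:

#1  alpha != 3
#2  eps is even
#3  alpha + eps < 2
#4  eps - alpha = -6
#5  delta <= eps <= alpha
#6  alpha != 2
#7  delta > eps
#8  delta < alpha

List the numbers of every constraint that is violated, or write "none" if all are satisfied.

#1 alpha = 2, and 2 ≠ 3  holds
#2 eps = -1 is odd  fails
#3 alpha + eps = 2 + (-1) = 1; 1 < 2  holds
#4 eps - alpha = -1 - 2 = -3, not -6  fails
#5 values -7 <= -1 <= 2  holds
#6 alpha = 2, but 2 is required to differ  fails
#7 delta = -7, eps = -1; -7 ≤ -1 (want >)  fails
#8 delta = -7, alpha = 2; -7 < 2  holds

Violated: 2, 4, 6, 7.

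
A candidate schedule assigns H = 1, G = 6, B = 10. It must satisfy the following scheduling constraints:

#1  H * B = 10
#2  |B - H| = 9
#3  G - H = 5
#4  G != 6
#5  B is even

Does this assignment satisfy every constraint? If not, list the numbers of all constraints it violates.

The assignment fails constraint 4.

#1 H * B = 1 * 10 = 10  yes
#2 |10 - 1| = 9  yes
#3 G - H = 6 - 1 = 5  yes
#4 G = 6, but 6 is required to differ  no
#5 B = 10 is even  yes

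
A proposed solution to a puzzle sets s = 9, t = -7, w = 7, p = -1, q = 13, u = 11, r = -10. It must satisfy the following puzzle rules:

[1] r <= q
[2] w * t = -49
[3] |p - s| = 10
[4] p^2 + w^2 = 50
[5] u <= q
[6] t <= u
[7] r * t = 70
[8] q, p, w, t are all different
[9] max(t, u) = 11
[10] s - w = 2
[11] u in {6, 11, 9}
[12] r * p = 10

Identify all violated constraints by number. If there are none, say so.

[1] r = -10, q = 13; -10 ≤ 13 — holds.
[2] w * t = 7 * (-7) = -49 — holds.
[3] |-1 - 9| = 10 — holds.
[4] p^2 + w^2 = (-1)^2 + 7^2 = 1 + 49 = 50 — holds.
[5] u = 11, q = 13; 11 ≤ 13 — holds.
[6] t = -7, u = 11; -7 ≤ 11 — holds.
[7] r * t = -10 * (-7) = 70 — holds.
[8] values 13, -1, 7, -7 are pairwise distinct — holds.
[9] max(-7, 11) = 11 — holds.
[10] s - w = 9 - 7 = 2 — holds.
[11] u = 11 is in {6, 11, 9} — holds.
[12] r * p = -10 * (-1) = 10 — holds.

None — every constraint holds.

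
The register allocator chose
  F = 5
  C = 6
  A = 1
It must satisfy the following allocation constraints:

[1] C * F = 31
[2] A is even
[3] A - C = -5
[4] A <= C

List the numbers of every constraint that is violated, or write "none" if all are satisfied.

[1] C * F = 6 * 5 = 30, not 31 — does not hold.
[2] A = 1 is odd — does not hold.
[3] A - C = 1 - 6 = -5 — holds.
[4] A = 1, C = 6; 1 ≤ 6 — holds.

No — constraints 1, 2 are not satisfied.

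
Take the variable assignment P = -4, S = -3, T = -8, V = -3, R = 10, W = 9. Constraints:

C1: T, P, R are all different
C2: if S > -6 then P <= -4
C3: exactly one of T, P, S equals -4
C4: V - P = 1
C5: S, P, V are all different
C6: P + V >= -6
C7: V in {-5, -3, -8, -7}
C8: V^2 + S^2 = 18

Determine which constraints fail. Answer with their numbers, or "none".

Constraints 5, 6 are violated.

C1: values -8, -4, 10 are pairwise distinct — satisfied.
C2: S = -3 > -6, so we need P ≤ -4; P = -4 ≤ -4 — satisfied.
C3: T=-8, P=-4, S=-3; 1 of them equals -4 — satisfied.
C4: V - P = -3 - (-4) = 1 — satisfied.
C5: S = V = -3, not all different — violated.
C6: P + V = -4 + (-3) = -7; -7 < -6, bound -6 not met — violated.
C7: V = -3 is in {-5, -3, -8, -7} — satisfied.
C8: V^2 + S^2 = (-3)^2 + (-3)^2 = 9 + 9 = 18 — satisfied.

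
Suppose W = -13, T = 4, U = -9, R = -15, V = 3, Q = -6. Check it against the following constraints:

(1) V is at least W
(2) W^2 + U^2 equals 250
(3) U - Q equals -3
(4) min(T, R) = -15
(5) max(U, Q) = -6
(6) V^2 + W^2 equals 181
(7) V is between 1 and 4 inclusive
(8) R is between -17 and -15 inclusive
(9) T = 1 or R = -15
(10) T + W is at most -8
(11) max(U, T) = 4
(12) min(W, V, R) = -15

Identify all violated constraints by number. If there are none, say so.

(1) V = 3, W = -13; 3 ≥ -13 — OK.
(2) W^2 + U^2 = (-13)^2 + (-9)^2 = 169 + 81 = 250 — OK.
(3) U - Q = -9 - (-6) = -3 — OK.
(4) min(4, -15) = -15 — OK.
(5) max(-9, -6) = -6 — OK.
(6) V^2 + W^2 = 3^2 + (-13)^2 = 9 + 169 = 178, not 181 — violated.
(7) V = 3 lies in [1, 4] — OK.
(8) R = -15 lies in [-17, -15] — OK.
(9) T = 4 ≠ 1, but R = -15 = -15 (second disjunct) — OK.
(10) T + W = 4 + (-13) = -9; -9 ≤ -8 — OK.
(11) max(-9, 4) = 4 — OK.
(12) min(-13, 3, -15) = -15 — OK.

The assignment fails constraint 6.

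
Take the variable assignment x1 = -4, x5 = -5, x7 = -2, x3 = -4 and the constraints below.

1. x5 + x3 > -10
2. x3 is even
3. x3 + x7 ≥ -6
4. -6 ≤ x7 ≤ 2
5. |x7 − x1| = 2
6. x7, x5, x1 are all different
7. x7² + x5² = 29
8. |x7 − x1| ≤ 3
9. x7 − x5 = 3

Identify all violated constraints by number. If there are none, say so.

1. x5 + x3 = -5 + (-4) = -9; -9 > -10 — OK.
2. x3 = -4 is even — OK.
3. x3 + x7 = -4 + (-2) = -6; -6 ≥ -6 — OK.
4. x7 = -2 lies in [-6, 2] — OK.
5. |-2 − (-4)| = 2 — OK.
6. values -2, -5, -4 are pairwise distinct — OK.
7. x7² + x5² = (-2)² + (-5)² = 4 + 25 = 29 — OK.
8. |-2 − (-4)| = 2; 2 ≤ 3 — OK.
9. x7 − x5 = -2 − (-5) = 3 — OK.

No violations.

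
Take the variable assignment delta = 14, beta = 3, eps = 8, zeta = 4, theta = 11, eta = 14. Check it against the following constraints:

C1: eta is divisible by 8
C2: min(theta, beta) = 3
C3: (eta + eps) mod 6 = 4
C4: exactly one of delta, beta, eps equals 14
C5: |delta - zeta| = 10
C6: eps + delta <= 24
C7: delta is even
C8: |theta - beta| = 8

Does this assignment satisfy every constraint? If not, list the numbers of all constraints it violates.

No — constraint 1 is not satisfied.

C1: 14 = 8*1 + 6, so 8 does not divide 14 — does not hold.
C2: min(11, 3) = 3 — holds.
C3: eta + eps = 22; 22 mod 6 = 4 — holds.
C4: delta=14, beta=3, eps=8; 1 of them equals 14 — holds.
C5: |14 - 4| = 10 — holds.
C6: eps + delta = 8 + 14 = 22; 22 ≤ 24 — holds.
C7: delta = 14 is even — holds.
C8: |11 - 3| = 8 — holds.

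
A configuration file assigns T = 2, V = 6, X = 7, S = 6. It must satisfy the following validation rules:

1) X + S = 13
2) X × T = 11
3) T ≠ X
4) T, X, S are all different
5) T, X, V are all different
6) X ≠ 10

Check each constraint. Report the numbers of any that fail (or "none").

1) X + S = 7 + 6 = 13 — holds.
2) X × T = 7 × 2 = 14, not 11 — fails.
3) T = 2, X = 7; distinct — holds.
4) values 2, 7, 6 are pairwise distinct — holds.
5) values 2, 7, 6 are pairwise distinct — holds.
6) X = 7, and 7 ≠ 10 — holds.

No — constraint 2 is not satisfied.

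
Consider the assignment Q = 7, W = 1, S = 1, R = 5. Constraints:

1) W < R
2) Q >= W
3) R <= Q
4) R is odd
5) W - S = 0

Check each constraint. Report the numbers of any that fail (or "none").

1) W = 1, R = 5; 1 < 5  holds
2) Q = 7, W = 1; 7 ≥ 1  holds
3) R = 5, Q = 7; 5 ≤ 7  holds
4) R = 5 is odd  holds
5) W - S = 1 - 1 = 0  holds

The assignment satisfies every constraint.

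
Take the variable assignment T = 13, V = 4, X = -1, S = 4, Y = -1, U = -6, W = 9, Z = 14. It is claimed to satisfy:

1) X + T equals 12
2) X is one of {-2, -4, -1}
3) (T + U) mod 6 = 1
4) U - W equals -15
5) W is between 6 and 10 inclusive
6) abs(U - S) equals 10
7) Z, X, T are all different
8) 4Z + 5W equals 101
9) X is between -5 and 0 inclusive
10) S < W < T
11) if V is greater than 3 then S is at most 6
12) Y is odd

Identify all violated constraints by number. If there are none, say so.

1) X + T = -1 + 13 = 12  yes
2) X = -1 is in {-2, -4, -1}  yes
3) T + U = 7; 7 mod 6 = 1  yes
4) U - W = -6 - 9 = -15  yes
5) W = 9 lies in [6, 10]  yes
6) abs(-6 - 4) = 10  yes
7) values 14, -1, 13 are pairwise distinct  yes
8) 4Z + 5W = 4(14) + 5(9) = 101  yes
9) X = -1 lies in [-5, 0]  yes
10) values 4 < 9 < 13  yes
11) V = 4 > 3, so we need S ≤ 6; S = 4 ≤ 6  yes
12) Y = -1 is odd  yes

Yes — all constraints hold.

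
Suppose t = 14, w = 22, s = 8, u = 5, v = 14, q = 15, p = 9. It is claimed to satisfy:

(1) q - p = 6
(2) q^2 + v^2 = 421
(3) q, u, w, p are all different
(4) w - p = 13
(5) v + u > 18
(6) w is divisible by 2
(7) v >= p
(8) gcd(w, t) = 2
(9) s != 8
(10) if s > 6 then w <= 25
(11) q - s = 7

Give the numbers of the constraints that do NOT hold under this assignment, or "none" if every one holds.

(1) q - p = 15 - 9 = 6 — holds.
(2) q^2 + v^2 = 15^2 + 14^2 = 225 + 196 = 421 — holds.
(3) values 15, 5, 22, 9 are pairwise distinct — holds.
(4) w - p = 22 - 9 = 13 — holds.
(5) v + u = 14 + 5 = 19; 19 > 18 — holds.
(6) 22 / 2 = 11, so 2 divides 22 — holds.
(7) v = 14, p = 9; 14 ≥ 9 — holds.
(8) gcd(22, 14) = 2 — holds.
(9) s = 8, but 8 is required to differ — fails.
(10) s = 8 > 6, so we need w ≤ 25; w = 22 ≤ 25 — holds.
(11) q - s = 15 - 8 = 7 — holds.

Constraint 9 does not hold.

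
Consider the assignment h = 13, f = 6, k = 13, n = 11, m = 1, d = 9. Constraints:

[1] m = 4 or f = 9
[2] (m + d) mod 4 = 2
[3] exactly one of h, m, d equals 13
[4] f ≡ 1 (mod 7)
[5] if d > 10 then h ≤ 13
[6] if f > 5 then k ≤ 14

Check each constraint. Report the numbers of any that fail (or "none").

Constraints 1, 4 do not hold.

[1] m = 1 ≠ 4 and f = 6 ≠ 9; both disjuncts false — violated.
[2] m + d = 10; 10 mod 4 = 2 — OK.
[3] h=13, m=1, d=9; 1 of them equals 13 — OK.
[4] 6 mod 7 = 6, not 1 — violated.
[5] d = 9, not > 10; antecedent false, conditional vacuously true — OK.
[6] f = 6 > 5, so we need k ≤ 14; k = 13 ≤ 14 — OK.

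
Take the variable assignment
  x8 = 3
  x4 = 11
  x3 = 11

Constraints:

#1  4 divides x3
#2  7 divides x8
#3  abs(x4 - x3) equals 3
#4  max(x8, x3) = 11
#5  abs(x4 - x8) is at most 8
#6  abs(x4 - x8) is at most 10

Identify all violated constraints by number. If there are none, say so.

#1 11 = 4*2 + 3, so 4 does not divide 11 — does not hold.
#2 3 = 7*0 + 3, so 7 does not divide 3 — does not hold.
#3 abs(11 - 11) = 0, not 3 — does not hold.
#4 max(3, 11) = 11 — holds.
#5 abs(11 - 3) = 8; 8 ≤ 8 — holds.
#6 abs(11 - 3) = 8; 8 ≤ 10 — holds.

Violated: 1, 2, 3.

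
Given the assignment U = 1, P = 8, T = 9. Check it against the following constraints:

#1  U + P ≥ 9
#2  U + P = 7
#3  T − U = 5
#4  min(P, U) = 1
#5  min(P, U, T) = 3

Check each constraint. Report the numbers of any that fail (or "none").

#1 U + P = 1 + 8 = 9; 9 ≥ 9  OK
#2 U + P = 1 + 8 = 9, not 7  FAIL
#3 T − U = 9 − 1 = 8, not 5  FAIL
#4 min(8, 1) = 1  OK
#5 min(8, 1, 9) = 1, not 3  FAIL

Violated: 2, 3, 5.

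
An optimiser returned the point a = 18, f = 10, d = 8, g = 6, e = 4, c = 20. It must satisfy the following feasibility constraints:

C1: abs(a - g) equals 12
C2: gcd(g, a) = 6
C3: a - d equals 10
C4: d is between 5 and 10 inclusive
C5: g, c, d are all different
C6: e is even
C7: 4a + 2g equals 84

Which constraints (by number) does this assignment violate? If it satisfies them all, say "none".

C1: abs(18 - 6) = 12  yes
C2: gcd(6, 18) = 6  yes
C3: a - d = 18 - 8 = 10  yes
C4: d = 8 lies in [5, 10]  yes
C5: values 6, 20, 8 are pairwise distinct  yes
C6: e = 4 is even  yes
C7: 4a + 2g = 4(18) + 2(6) = 84  yes

Yes — all constraints hold.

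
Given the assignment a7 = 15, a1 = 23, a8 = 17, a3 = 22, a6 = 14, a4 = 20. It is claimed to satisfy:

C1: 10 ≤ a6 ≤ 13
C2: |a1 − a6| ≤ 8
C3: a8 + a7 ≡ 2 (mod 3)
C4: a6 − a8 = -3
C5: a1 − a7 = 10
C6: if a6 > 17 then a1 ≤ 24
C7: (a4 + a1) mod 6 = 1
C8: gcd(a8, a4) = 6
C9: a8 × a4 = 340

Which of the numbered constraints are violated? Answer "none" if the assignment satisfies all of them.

Constraints 1, 2, 5, and 8 do not hold.

C1: a6 = 14 is outside [10, 13] — does not hold.
C2: |23 − 14| = 9; 9 > 8, exceeds bound 8 — does not hold.
C3: a8 + a7 = 32; 32 mod 3 = 2 — holds.
C4: a6 − a8 = 14 − 17 = -3 — holds.
C5: a1 − a7 = 23 − 15 = 8, not 10 — does not hold.
C6: a6 = 14, not > 17; antecedent false, conditional vacuously true — holds.
C7: a4 + a1 = 43; 43 mod 6 = 1 — holds.
C8: gcd(17, 20) = 1, not 6 — does not hold.
C9: a8 × a4 = 17 × 20 = 340 — holds.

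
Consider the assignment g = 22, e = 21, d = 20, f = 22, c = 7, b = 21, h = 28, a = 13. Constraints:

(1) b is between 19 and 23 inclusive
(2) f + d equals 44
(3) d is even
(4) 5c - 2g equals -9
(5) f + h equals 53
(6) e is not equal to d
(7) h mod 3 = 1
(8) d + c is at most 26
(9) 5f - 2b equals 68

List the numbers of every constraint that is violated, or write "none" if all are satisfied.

(1) b = 21 lies in [19, 23]  ✓
(2) f + d = 22 + 20 = 42, not 44  ✗
(3) d = 20 is even  ✓
(4) 5c - 2g = 5(7) - 2(22) = -9  ✓
(5) f + h = 22 + 28 = 50, not 53  ✗
(6) e = 21, d = 20; distinct  ✓
(7) 28 mod 3 = 1  ✓
(8) d + c = 20 + 7 = 27; 27 > 26, bound 26 not met  ✗
(9) 5f - 2b = 5(22) - 2(21) = 68  ✓

Constraints 2, 5, and 8 do not hold.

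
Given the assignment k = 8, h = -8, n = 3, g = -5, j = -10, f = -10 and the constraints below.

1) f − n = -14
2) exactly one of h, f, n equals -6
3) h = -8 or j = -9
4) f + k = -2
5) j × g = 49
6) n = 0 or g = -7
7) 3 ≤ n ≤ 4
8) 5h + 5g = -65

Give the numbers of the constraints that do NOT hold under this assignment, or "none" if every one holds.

1) f − n = -10 − 3 = -13, not -14 — violated.
2) h=-8, f=-10, n=3; 0 of them equal -6, not exactly one — violated.
3) h = -8 = -8 (first disjunct) — OK.
4) f + k = -10 + 8 = -2 — OK.
5) j × g = -10 × (-5) = 50, not 49 — violated.
6) n = 3 ≠ 0 and g = -5 ≠ -7; both disjuncts false — violated.
7) n = 3 lies in [3, 4] — OK.
8) 5h + 5g = 5(-8) + 5(-5) = -65 — OK.

Constraints 1, 2, 5, 6 are violated.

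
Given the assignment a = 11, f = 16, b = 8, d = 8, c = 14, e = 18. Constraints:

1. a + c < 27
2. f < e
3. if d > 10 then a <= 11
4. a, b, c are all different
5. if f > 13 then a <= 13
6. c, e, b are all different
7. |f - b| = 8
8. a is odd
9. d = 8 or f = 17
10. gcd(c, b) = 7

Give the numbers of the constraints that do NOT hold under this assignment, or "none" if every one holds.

Constraint 10 is violated.

1. a + c = 11 + 14 = 25; 25 < 27  holds
2. f = 16, e = 18; 16 < 18  holds
3. d = 8, not > 10; antecedent false, conditional vacuously true  holds
4. values 11, 8, 14 are pairwise distinct  holds
5. f = 16 > 13, so we need a ≤ 13; a = 11 ≤ 13  holds
6. values 14, 18, 8 are pairwise distinct  holds
7. |16 - 8| = 8  holds
8. a = 11 is odd  holds
9. d = 8 = 8 (first disjunct)  holds
10. gcd(14, 8) = 2, not 7  fails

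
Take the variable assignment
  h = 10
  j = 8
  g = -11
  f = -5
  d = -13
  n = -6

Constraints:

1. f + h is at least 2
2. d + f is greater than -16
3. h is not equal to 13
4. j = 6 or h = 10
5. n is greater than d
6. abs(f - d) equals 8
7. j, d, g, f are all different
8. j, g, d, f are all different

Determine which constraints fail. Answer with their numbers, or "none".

Constraint 2 is violated.

1. f + h = -5 + 10 = 5; 5 ≥ 2 — satisfied.
2. d + f = -13 + (-5) = -18; -18 ≤ -16, bound -16 not met — violated.
3. h = 10, and 10 ≠ 13 — satisfied.
4. j = 8 ≠ 6, but h = 10 = 10 (second disjunct) — satisfied.
5. n = -6, d = -13; -6 > -13 — satisfied.
6. abs(-5 - (-13)) = 8 — satisfied.
7. values 8, -13, -11, -5 are pairwise distinct — satisfied.
8. values 8, -11, -13, -5 are pairwise distinct — satisfied.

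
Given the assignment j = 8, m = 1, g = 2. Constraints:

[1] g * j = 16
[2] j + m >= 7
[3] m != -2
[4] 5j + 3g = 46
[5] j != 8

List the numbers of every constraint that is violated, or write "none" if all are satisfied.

[1] g * j = 2 * 8 = 16  ✓
[2] j + m = 8 + 1 = 9; 9 ≥ 7  ✓
[3] m = 1, and 1 ≠ -2  ✓
[4] 5j + 3g = 5(8) + 3(2) = 46  ✓
[5] j = 8, but 8 is required to differ  ✗

Constraint 5 is violated.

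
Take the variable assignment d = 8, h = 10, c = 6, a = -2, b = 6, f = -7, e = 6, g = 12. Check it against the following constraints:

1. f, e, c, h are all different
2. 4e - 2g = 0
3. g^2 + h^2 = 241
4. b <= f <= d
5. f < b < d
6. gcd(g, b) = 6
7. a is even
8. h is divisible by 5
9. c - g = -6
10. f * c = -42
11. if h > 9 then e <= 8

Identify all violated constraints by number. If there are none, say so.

1. e = c = 6, not all different — does not hold.
2. 4e - 2g = 4(6) - 2(12) = 0 — holds.
3. g^2 + h^2 = 12^2 + 10^2 = 144 + 100 = 244, not 241 — does not hold.
4. values 6, -7, 8; b = 6 is not <= f = -7 — does not hold.
5. values -7 < 6 < 8 — holds.
6. gcd(12, 6) = 6 — holds.
7. a = -2 is even — holds.
8. 10 / 5 = 2, so 5 divides 10 — holds.
9. c - g = 6 - 12 = -6 — holds.
10. f * c = -7 * 6 = -42 — holds.
11. h = 10 > 9, so we need e ≤ 8; e = 6 ≤ 8 — holds.

Violated: 1, 3, and 4.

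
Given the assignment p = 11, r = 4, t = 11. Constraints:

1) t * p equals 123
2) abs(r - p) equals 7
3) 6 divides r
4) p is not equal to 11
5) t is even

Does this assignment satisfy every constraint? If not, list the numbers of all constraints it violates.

Violated: 1, 3, 4, 5.

1) t * p = 11 * 11 = 121, not 123 — violated.
2) abs(4 - 11) = 7 — OK.
3) 4 = 6*0 + 4, so 6 does not divide 4 — violated.
4) p = 11, but 11 is required to differ — violated.
5) t = 11 is odd — violated.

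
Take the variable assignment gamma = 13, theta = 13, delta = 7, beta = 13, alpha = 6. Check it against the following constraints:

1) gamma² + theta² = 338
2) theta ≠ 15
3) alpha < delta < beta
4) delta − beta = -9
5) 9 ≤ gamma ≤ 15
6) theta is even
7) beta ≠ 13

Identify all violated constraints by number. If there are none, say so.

1) gamma² + theta² = 13² + 13² = 169 + 169 = 338 — OK.
2) theta = 13, and 13 ≠ 15 — OK.
3) values 6 < 7 < 13 — OK.
4) delta − beta = 7 − 13 = -6, not -9 — violated.
5) gamma = 13 lies in [9, 15] — OK.
6) theta = 13 is odd — violated.
7) beta = 13, but 13 is required to differ — violated.

No — constraints 4, 6, 7 are not satisfied.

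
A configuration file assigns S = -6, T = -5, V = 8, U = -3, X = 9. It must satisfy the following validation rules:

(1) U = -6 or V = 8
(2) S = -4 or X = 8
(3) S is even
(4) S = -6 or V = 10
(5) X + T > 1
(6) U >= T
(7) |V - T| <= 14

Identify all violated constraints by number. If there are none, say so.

The assignment fails constraint 2.

(1) U = -3 ≠ -6, but V = 8 = 8 (second disjunct)  true
(2) S = -6 ≠ -4 and X = 9 ≠ 8; both disjuncts false  false
(3) S = -6 is even  true
(4) S = -6 = -6 (first disjunct)  true
(5) X + T = 9 + (-5) = 4; 4 > 1  true
(6) U = -3, T = -5; -3 ≥ -5  true
(7) |8 - (-5)| = 13; 13 ≤ 14  true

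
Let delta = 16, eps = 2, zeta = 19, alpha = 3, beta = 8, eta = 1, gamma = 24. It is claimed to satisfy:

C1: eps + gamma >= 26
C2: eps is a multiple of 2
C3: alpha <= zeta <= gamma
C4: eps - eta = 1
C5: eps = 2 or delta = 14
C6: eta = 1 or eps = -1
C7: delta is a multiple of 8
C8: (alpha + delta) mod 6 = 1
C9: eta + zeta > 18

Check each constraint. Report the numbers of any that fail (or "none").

None — every constraint holds.

C1: eps + gamma = 2 + 24 = 26; 26 ≥ 26 — holds.
C2: 2 / 2 = 1, so 2 divides 2 — holds.
C3: values 3 <= 19 <= 24 — holds.
C4: eps - eta = 2 - 1 = 1 — holds.
C5: eps = 2 = 2 (first disjunct) — holds.
C6: eta = 1 = 1 (first disjunct) — holds.
C7: 16 / 8 = 2, so 8 divides 16 — holds.
C8: alpha + delta = 19; 19 mod 6 = 1 — holds.
C9: eta + zeta = 1 + 19 = 20; 20 > 18 — holds.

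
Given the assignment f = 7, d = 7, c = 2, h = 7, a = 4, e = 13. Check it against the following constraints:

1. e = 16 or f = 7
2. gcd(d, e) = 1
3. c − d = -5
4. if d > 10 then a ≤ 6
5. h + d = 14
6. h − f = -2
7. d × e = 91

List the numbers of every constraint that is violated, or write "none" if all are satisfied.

Constraint 6 is violated.

1. e = 13 ≠ 16, but f = 7 = 7 (second disjunct) — holds.
2. gcd(7, 13) = 1 — holds.
3. c − d = 2 − 7 = -5 — holds.
4. d = 7, not > 10; antecedent false, conditional vacuously true — holds.
5. h + d = 7 + 7 = 14 — holds.
6. h − f = 7 − 7 = 0, not -2 — does not hold.
7. d × e = 7 × 13 = 91 — holds.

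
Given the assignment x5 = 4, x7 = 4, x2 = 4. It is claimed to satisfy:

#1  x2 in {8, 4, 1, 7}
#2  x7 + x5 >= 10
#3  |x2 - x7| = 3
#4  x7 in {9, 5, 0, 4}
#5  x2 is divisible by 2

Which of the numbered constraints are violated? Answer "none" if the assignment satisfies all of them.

Constraints 2 and 3 are violated.

#1 x2 = 4 is in {8, 4, 1, 7}  OK
#2 x7 + x5 = 4 + 4 = 8; 8 < 10, bound 10 not met  FAIL
#3 |4 - 4| = 0, not 3  FAIL
#4 x7 = 4 is in {9, 5, 0, 4}  OK
#5 4 / 2 = 2, so 2 divides 4  OK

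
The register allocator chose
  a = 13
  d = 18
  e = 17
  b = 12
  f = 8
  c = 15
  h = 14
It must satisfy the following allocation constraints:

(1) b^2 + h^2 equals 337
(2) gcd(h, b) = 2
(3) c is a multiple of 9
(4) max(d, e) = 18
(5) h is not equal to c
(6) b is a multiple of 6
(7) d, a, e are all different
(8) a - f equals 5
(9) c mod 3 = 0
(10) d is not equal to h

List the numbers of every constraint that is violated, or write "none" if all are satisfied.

(1) b^2 + h^2 = 12^2 + 14^2 = 144 + 196 = 340, not 337  ✗
(2) gcd(14, 12) = 2  ✓
(3) 15 = 9*1 + 6, so 9 does not divide 15  ✗
(4) max(18, 17) = 18  ✓
(5) h = 14, c = 15; distinct  ✓
(6) 12 / 6 = 2, so 6 divides 12  ✓
(7) values 18, 13, 17 are pairwise distinct  ✓
(8) a - f = 13 - 8 = 5  ✓
(9) 15 mod 3 = 0  ✓
(10) d = 18, h = 14; distinct  ✓

The assignment fails constraints 1 and 3.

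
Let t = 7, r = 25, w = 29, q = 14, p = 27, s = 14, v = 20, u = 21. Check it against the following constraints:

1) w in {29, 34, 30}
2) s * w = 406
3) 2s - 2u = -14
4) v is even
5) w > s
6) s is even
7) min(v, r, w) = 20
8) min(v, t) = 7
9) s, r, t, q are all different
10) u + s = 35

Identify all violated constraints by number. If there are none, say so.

No — constraint 9 is not satisfied.

1) w = 29 is in {29, 34, 30} — OK.
2) s * w = 14 * 29 = 406 — OK.
3) 2s - 2u = 2(14) - 2(21) = -14 — OK.
4) v = 20 is even — OK.
5) w = 29, s = 14; 29 > 14 — OK.
6) s = 14 is even — OK.
7) min(20, 25, 29) = 20 — OK.
8) min(20, 7) = 7 — OK.
9) s = q = 14, not all different — violated.
10) u + s = 21 + 14 = 35 — OK.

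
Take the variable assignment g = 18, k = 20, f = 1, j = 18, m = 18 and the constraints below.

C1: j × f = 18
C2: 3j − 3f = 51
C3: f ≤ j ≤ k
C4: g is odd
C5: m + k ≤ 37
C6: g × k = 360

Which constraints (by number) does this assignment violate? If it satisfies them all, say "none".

C1: j × f = 18 × 1 = 18 — holds.
C2: 3j − 3f = 3(18) − 3(1) = 51 — holds.
C3: values 1 ≤ 18 ≤ 20 — holds.
C4: g = 18 is even — does not hold.
C5: m + k = 18 + 20 = 38; 38 > 37, bound 37 not met — does not hold.
C6: g × k = 18 × 20 = 360 — holds.

Constraints 4 and 5 do not hold.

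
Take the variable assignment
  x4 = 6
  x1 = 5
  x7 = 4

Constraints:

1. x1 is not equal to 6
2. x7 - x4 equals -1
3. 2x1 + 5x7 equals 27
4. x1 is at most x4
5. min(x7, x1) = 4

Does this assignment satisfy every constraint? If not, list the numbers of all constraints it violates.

Violated: 2 and 3.

1. x1 = 5, and 5 ≠ 6  holds
2. x7 - x4 = 4 - 6 = -2, not -1  fails
3. 2x1 + 5x7 = 2(5) + 5(4) = 30, not 27  fails
4. x1 = 5, x4 = 6; 5 ≤ 6  holds
5. min(4, 5) = 4  holds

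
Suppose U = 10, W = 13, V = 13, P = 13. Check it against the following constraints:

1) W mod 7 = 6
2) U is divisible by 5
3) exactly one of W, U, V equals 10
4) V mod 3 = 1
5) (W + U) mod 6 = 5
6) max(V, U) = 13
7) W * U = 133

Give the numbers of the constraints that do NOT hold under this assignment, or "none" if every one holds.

1) 13 mod 7 = 6  ✓
2) 10 / 5 = 2, so 5 divides 10  ✓
3) W=13, U=10, V=13; 1 of them equals 10  ✓
4) 13 mod 3 = 1  ✓
5) W + U = 23; 23 mod 6 = 5  ✓
6) max(13, 10) = 13  ✓
7) W * U = 13 * 10 = 130, not 133  ✗

Violated: 7.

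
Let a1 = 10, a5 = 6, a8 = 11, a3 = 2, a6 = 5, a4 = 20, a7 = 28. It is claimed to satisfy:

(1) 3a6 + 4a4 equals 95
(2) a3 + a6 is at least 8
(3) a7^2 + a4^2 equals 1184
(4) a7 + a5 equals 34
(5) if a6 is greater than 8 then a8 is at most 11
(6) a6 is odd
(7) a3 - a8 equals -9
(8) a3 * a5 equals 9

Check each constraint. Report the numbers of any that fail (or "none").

(1) 3a6 + 4a4 = 3(5) + 4(20) = 95 — OK.
(2) a3 + a6 = 2 + 5 = 7; 7 < 8, bound 8 not met — violated.
(3) a7^2 + a4^2 = 28^2 + 20^2 = 784 + 400 = 1184 — OK.
(4) a7 + a5 = 28 + 6 = 34 — OK.
(5) a6 = 5, not > 8; antecedent false, conditional vacuously true — OK.
(6) a6 = 5 is odd — OK.
(7) a3 - a8 = 2 - 11 = -9 — OK.
(8) a3 * a5 = 2 * 6 = 12, not 9 — violated.

No — constraints 2 and 8 are not satisfied.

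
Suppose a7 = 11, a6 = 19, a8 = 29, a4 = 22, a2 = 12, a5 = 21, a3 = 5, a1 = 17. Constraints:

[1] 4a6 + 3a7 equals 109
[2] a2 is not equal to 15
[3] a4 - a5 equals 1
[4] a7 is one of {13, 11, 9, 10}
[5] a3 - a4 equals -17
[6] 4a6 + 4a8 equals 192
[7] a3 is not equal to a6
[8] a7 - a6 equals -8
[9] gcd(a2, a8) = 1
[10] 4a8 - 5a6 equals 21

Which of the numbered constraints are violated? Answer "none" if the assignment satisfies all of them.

None — every constraint holds.

[1] 4a6 + 3a7 = 4(19) + 3(11) = 109 — holds.
[2] a2 = 12, and 12 ≠ 15 — holds.
[3] a4 - a5 = 22 - 21 = 1 — holds.
[4] a7 = 11 is in {13, 11, 9, 10} — holds.
[5] a3 - a4 = 5 - 22 = -17 — holds.
[6] 4a6 + 4a8 = 4(19) + 4(29) = 192 — holds.
[7] a3 = 5, a6 = 19; distinct — holds.
[8] a7 - a6 = 11 - 19 = -8 — holds.
[9] gcd(12, 29) = 1 — holds.
[10] 4a8 - 5a6 = 4(29) - 5(19) = 21 — holds.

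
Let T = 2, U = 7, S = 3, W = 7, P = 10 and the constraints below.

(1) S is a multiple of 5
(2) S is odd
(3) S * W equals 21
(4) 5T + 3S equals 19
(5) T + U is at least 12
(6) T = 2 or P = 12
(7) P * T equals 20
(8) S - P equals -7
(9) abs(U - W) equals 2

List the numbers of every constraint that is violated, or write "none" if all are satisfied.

(1) 3 = 5*0 + 3, so 5 does not divide 3 — violated.
(2) S = 3 is odd — OK.
(3) S * W = 3 * 7 = 21 — OK.
(4) 5T + 3S = 5(2) + 3(3) = 19 — OK.
(5) T + U = 2 + 7 = 9; 9 < 12, bound 12 not met — violated.
(6) T = 2 = 2 (first disjunct) — OK.
(7) P * T = 10 * 2 = 20 — OK.
(8) S - P = 3 - 10 = -7 — OK.
(9) abs(7 - 7) = 0, not 2 — violated.

No — constraints 1, 5, and 9 are not satisfied.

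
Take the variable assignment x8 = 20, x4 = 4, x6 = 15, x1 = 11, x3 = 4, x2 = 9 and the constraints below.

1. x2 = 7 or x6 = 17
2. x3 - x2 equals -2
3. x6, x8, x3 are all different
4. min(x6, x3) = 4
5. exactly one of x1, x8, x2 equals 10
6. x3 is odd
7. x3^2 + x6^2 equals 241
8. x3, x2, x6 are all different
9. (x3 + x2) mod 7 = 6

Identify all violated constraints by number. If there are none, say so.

No — constraints 1, 2, 5, 6 are not satisfied.

1. x2 = 9 ≠ 7 and x6 = 15 ≠ 17; both disjuncts false — violated.
2. x3 - x2 = 4 - 9 = -5, not -2 — violated.
3. values 15, 20, 4 are pairwise distinct — satisfied.
4. min(15, 4) = 4 — satisfied.
5. x1=11, x8=20, x2=9; 0 of them equal 10, not exactly one — violated.
6. x3 = 4 is even — violated.
7. x3^2 + x6^2 = 4^2 + 15^2 = 16 + 225 = 241 — satisfied.
8. values 4, 9, 15 are pairwise distinct — satisfied.
9. x3 + x2 = 13; 13 mod 7 = 6 — satisfied.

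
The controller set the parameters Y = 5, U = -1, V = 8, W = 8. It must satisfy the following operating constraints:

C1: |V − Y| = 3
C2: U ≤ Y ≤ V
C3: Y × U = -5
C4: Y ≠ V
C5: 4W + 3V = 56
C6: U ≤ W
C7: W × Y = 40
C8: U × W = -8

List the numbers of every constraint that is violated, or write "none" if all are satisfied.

All constraints are satisfied.

C1: |8 − 5| = 3  OK
C2: values -1 ≤ 5 ≤ 8  OK
C3: Y × U = 5 × (-1) = -5  OK
C4: Y = 5, V = 8; distinct  OK
C5: 4W + 3V = 4(8) + 3(8) = 56  OK
C6: U = -1, W = 8; -1 ≤ 8  OK
C7: W × Y = 8 × 5 = 40  OK
C8: U × W = -1 × 8 = -8  OK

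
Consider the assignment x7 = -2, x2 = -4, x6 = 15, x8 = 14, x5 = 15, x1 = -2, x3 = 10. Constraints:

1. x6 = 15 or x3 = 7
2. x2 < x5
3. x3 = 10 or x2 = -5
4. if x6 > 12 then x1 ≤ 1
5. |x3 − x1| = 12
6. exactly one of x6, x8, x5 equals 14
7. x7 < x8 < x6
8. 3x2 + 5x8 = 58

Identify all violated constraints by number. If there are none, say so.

1. x6 = 15 = 15 (first disjunct) — OK.
2. x2 = -4, x5 = 15; -4 < 15 — OK.
3. x3 = 10 = 10 (first disjunct) — OK.
4. x6 = 15 > 12, so we need x1 ≤ 1; x1 = -2 ≤ 1 — OK.
5. |10 − (-2)| = 12 — OK.
6. x6=15, x8=14, x5=15; 1 of them equals 14 — OK.
7. values -2 < 14 < 15 — OK.
8. 3x2 + 5x8 = 3(-4) + 5(14) = 58 — OK.

None — every constraint holds.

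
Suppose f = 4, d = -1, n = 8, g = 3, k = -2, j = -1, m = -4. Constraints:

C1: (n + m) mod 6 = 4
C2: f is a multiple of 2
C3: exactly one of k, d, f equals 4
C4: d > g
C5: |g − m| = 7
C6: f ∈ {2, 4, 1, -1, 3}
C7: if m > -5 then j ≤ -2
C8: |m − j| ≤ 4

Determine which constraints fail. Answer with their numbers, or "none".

C1: n + m = 4; 4 mod 6 = 4 — satisfied.
C2: 4 / 2 = 2, so 2 divides 4 — satisfied.
C3: k=-2, d=-1, f=4; 1 of them equals 4 — satisfied.
C4: d = -1, g = 3; -1 ≤ 3 (want >) — violated.
C5: |3 − (-4)| = 7 — satisfied.
C6: f = 4 is in {2, 4, 1, -1, 3} — satisfied.
C7: m = -4 > -5, so we need j ≤ -2; but j = -1 > -2 — violated.
C8: |-4 − (-1)| = 3; 3 ≤ 4 — satisfied.

Constraints 4 and 7 do not hold.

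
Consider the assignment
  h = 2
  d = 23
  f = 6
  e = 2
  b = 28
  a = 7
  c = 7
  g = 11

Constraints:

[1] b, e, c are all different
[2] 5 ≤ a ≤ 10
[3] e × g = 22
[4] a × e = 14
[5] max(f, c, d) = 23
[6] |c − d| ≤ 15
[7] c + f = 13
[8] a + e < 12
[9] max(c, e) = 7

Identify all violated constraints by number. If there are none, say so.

[1] values 28, 2, 7 are pairwise distinct — satisfied.
[2] a = 7 lies in [5, 10] — satisfied.
[3] e × g = 2 × 11 = 22 — satisfied.
[4] a × e = 7 × 2 = 14 — satisfied.
[5] max(6, 7, 23) = 23 — satisfied.
[6] |7 − 23| = 16; 16 > 15, exceeds bound 15 — violated.
[7] c + f = 7 + 6 = 13 — satisfied.
[8] a + e = 7 + 2 = 9; 9 < 12 — satisfied.
[9] max(7, 2) = 7 — satisfied.

No — constraint 6 is not satisfied.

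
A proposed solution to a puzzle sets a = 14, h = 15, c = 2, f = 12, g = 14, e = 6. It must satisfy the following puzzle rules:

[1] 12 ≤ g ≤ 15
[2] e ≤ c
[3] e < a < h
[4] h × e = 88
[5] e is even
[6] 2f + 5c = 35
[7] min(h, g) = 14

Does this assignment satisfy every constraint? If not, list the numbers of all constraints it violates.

The assignment fails constraints 2, 4, and 6.

[1] g = 14 lies in [12, 15] — OK.
[2] e = 6, c = 2; 6 > 2 (want ≤) — violated.
[3] values 6 < 14 < 15 — OK.
[4] h × e = 15 × 6 = 90, not 88 — violated.
[5] e = 6 is even — OK.
[6] 2f + 5c = 2(12) + 5(2) = 34, not 35 — violated.
[7] min(15, 14) = 14 — OK.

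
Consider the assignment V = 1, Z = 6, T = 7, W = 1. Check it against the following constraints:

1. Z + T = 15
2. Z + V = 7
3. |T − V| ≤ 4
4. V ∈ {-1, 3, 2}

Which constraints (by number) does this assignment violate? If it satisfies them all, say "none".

The assignment fails constraints 1, 3, and 4.

1. Z + T = 6 + 7 = 13, not 15  FAIL
2. Z + V = 6 + 1 = 7  OK
3. |7 − 1| = 6; 6 > 4, exceeds bound 4  FAIL
4. V = 1 is not in {-1, 3, 2}  FAIL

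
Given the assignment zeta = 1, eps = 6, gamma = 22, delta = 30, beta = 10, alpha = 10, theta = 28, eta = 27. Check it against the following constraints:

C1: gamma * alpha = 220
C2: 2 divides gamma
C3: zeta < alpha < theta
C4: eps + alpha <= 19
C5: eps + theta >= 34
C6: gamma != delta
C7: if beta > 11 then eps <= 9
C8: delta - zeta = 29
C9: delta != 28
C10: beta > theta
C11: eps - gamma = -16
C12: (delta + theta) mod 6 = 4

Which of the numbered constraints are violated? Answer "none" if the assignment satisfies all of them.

The assignment fails constraint 10.

C1: gamma * alpha = 22 * 10 = 220 — holds.
C2: 22 / 2 = 11, so 2 divides 22 — holds.
C3: values 1 < 10 < 28 — holds.
C4: eps + alpha = 6 + 10 = 16; 16 ≤ 19 — holds.
C5: eps + theta = 6 + 28 = 34; 34 ≥ 34 — holds.
C6: gamma = 22, delta = 30; distinct — holds.
C7: beta = 10, not > 11; antecedent false, conditional vacuously true — holds.
C8: delta - zeta = 30 - 1 = 29 — holds.
C9: delta = 30, and 30 ≠ 28 — holds.
C10: beta = 10, theta = 28; 10 ≤ 28 (want >) — does not hold.
C11: eps - gamma = 6 - 22 = -16 — holds.
C12: delta + theta = 58; 58 mod 6 = 4 — holds.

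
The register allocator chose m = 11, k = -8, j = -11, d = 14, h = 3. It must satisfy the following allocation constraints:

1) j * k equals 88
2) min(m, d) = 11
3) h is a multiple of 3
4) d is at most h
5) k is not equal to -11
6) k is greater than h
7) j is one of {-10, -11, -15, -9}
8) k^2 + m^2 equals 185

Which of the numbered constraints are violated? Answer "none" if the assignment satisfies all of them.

1) j * k = -11 * (-8) = 88  OK
2) min(11, 14) = 11  OK
3) 3 / 3 = 1, so 3 divides 3  OK
4) d = 14, h = 3; 14 > 3 (want ≤)  FAIL
5) k = -8, and -8 ≠ -11  OK
6) k = -8, h = 3; -8 ≤ 3 (want >)  FAIL
7) j = -11 is in {-10, -11, -15, -9}  OK
8) k^2 + m^2 = (-8)^2 + 11^2 = 64 + 121 = 185  OK

Constraints 4, 6 do not hold.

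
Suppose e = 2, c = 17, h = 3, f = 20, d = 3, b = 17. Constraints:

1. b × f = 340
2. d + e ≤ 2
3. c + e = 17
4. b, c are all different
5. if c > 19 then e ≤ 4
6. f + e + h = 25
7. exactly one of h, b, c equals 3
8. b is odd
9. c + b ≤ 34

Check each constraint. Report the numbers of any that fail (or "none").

1. b × f = 17 × 20 = 340 — satisfied.
2. d + e = 3 + 2 = 5; 5 > 2, bound 2 not met — violated.
3. c + e = 17 + 2 = 19, not 17 — violated.
4. b = c = 17, not all different — violated.
5. c = 17, not > 19; antecedent false, conditional vacuously true — satisfied.
6. f + e + h = 20 + 2 + 3 = 25 — satisfied.
7. h=3, b=17, c=17; 1 of them equals 3 — satisfied.
8. b = 17 is odd — satisfied.
9. c + b = 17 + 17 = 34; 34 ≤ 34 — satisfied.

Constraints 2, 3, 4 do not hold.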